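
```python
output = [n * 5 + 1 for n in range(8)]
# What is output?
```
Trace:
  n=0
  n=1
  n=2
  n=3
  n=4
  n=5
  n=6
  n=7
  output=[1, 6, 11, 16, 21, 26, 31, 36]

Final answer: [1, 6, 11, 16, 21, 26, 31, 36]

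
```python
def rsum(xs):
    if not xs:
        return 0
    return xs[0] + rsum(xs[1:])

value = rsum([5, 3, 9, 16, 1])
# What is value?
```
Call trace:
rsum(xs=[5, 3, 9, 16, 1])
  rsum(xs=[3, 9, 16, 1])
    rsum(xs=[9, 16, 1])
      rsum(xs=[16, 1])
        rsum(xs=[1])
          rsum(xs=[])
          -> return 0
        -> return 1
      -> return 17
    -> return 26
  -> return 29
-> return 34

Final answer: 34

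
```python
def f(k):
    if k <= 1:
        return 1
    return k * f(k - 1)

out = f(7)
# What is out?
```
Call trace:
f(k=7)
  f(k=6)
    f(k=5)
      f(k=4)
        f(k=3)
          f(k=2)
            f(k=1)
            -> return 1
          -> return 2
        -> return 6
      -> return 24
    -> return 120
  -> return 720
-> return 5040

Final answer: 5040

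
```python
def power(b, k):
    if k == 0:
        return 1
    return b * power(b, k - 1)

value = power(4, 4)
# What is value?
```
Call trace:
power(b=4, k=4)
  power(b=4, k=3)
    power(b=4, k=2)
      power(b=4, k=1)
        power(b=4, k=0)
        -> return 1
      -> return 4
    -> return 16
  -> return 64
-> return 256

Final answer: 256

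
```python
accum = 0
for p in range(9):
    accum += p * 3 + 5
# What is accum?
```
Trace:
  accum=0
  accum=5, p=0
  accum=13, p=1
  accum=24, p=2
  accum=38, p=3
  accum=55, p=4
  accum=75, p=5
  accum=98, p=6
  accum=124, p=7
  accum=153, p=8

Final answer: 153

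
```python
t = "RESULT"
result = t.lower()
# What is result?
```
Trace:
  t='RESULT'
  t='RESULT', result='result'

Final answer: 'result'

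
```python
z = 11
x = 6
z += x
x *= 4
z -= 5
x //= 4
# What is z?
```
Trace:
  z=11
  z=11, x=6
  z=17, x=6
  z=17, x=24
  z=12, x=24
  z=12, x=6

Final answer: 12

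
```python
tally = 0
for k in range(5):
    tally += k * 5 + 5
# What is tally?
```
Trace:
  tally=0
  tally=5, k=0
  tally=15, k=1
  tally=30, k=2
  tally=50, k=3
  tally=75, k=4

Final answer: 75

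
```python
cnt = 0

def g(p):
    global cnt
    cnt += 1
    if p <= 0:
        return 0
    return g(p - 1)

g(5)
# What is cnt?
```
Call trace:
g(p=5)
  g(p=4)
    g(p=3)
      g(p=2)
        g(p=1)
          g(p=0)
          -> return 0
        -> return 0
      -> return 0
    -> return 0
  -> return 0
-> return 0

cnt is incremented once per call. g is entered once for each p = 5, 4, 3, 2, 1, 0 (the p <= 0 call returns without recursing), i.e. 5 + 1 calls.
cnt = 6

Final answer: 6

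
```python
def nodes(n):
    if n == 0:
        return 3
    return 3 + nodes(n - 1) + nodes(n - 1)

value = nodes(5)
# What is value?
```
Call trace (a repeated sub-call is expanded the first time; later identical calls just restate its return value):
nodes(n=5)
  nodes(n=4)
    nodes(n=3)
      nodes(n=2)
        nodes(n=1)
          nodes(n=0)
          -> return 3
          nodes(n=0)
          -> return 3
        -> return 9
        nodes(n=1) -> return 9  (same call as traced above)
      -> return 21
      nodes(n=2) -> return 21  (same call as traced above)
    -> return 45
    nodes(n=3) -> return 45  (same call as traced above)
  -> return 93
  nodes(n=4) -> return 93  (same call as traced above)
-> return 189

Final answer: 189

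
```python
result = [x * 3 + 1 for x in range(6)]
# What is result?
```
Trace:
  x=0
  x=1
  x=2
  x=3
  x=4
  x=5
  result=[1, 4, 7, 10, 13, 16]

Final answer: [1, 4, 7, 10, 13, 16]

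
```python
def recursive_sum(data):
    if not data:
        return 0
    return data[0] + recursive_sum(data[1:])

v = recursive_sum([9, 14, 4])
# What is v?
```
Call trace:
recursive_sum(data=[9, 14, 4])
  recursive_sum(data=[14, 4])
    recursive_sum(data=[4])
      recursive_sum(data=[])
      -> return 0
    -> return 4
  -> return 18
-> return 27

Final answer: 27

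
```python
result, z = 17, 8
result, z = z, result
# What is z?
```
Trace:
  result=17, z=8
  result=8, z=17

Final answer: 17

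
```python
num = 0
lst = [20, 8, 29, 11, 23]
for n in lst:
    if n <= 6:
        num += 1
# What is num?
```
Trace:
  num=0
  num=0, n=20
  num=0, n=8
  num=0, n=29
  num=0, n=11
  num=0, n=23

Final answer: 0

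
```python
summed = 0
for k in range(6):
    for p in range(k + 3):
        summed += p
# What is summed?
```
Trace:
  summed=0
  summed=0, k=0, p=0
  summed=1, k=0, p=1
  summed=3, k=0, p=2
  summed=3, k=1, p=0
  summed=4, k=1, p=1
  summed=6, k=1, p=2
  summed=9, k=1, p=3
  summed=9, k=2, p=0
  summed=10, k=2, p=1
  summed=12, k=2, p=2
  summed=15, k=2, p=3
  summed=19, k=2, p=4
  summed=19, k=3, p=0
  summed=20, k=3, p=1
  summed=22, k=3, p=2
  summed=25, k=3, p=3
  summed=29, k=3, p=4
  summed=34, k=3, p=5
  summed=34, k=4, p=0
  summed=35, k=4, p=1
  summed=37, k=4, p=2
  summed=40, k=4, p=3
  summed=44, k=4, p=4
  summed=49, k=4, p=5
  summed=55, k=4, p=6
  summed=55, k=5, p=0
  summed=56, k=5, p=1
  summed=58, k=5, p=2
  summed=61, k=5, p=3
  summed=65, k=5, p=4
  summed=70, k=5, p=5
  summed=76, k=5, p=6
  summed=83, k=5, p=7

Final answer: 83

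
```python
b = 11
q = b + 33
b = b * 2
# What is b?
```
Trace:
  b=11
  b=11, q=44
  b=22, q=44

Final answer: 22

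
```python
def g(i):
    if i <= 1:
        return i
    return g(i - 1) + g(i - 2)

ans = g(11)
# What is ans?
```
Call trace (a repeated sub-call is expanded the first time; later identical calls just restate its return value):
g(i=11)
  g(i=10)
    g(i=9)
      g(i=8)
        g(i=7)
          g(i=6)
            g(i=5)
              g(i=4)
                g(i=3)
                  g(i=2)
                    g(i=1)
                    -> return 1
                    g(i=0)
                    -> return 0
                  -> return 1
                  g(i=1)
                  -> return 1
                -> return 2
                g(i=2) -> return 1  (same call as traced above)
              -> return 3
              g(i=3) -> return 2  (same call as traced above)
            -> return 5
            g(i=4) -> return 3  (same call as traced above)
          -> return 8
          g(i=5) -> return 5  (same call as traced above)
        -> return 13
        g(i=6) -> return 8  (same call as traced above)
      -> return 21
      g(i=7) -> return 13  (same call as traced above)
    -> return 34
    g(i=8) -> return 21  (same call as traced above)
  -> return 55
  g(i=9) -> return 34  (same call as traced above)
-> return 89

Final answer: 89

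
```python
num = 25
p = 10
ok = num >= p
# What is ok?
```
Trace:
  num=25
  num=25, p=10
  num=25, p=10, ok=True

Final answer: True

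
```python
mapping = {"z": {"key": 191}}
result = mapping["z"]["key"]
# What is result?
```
Trace:
  mapping={'z': {'key': 191}}
  mapping={'z': {'key': 191}}, result=191

Final answer: 191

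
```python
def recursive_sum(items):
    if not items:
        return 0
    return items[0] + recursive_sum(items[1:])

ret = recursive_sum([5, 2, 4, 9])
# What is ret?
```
Call trace:
recursive_sum(items=[5, 2, 4, 9])
  recursive_sum(items=[2, 4, 9])
    recursive_sum(items=[4, 9])
      recursive_sum(items=[9])
        recursive_sum(items=[])
        -> return 0
      -> return 9
    -> return 13
  -> return 15
-> return 20

Final answer: 20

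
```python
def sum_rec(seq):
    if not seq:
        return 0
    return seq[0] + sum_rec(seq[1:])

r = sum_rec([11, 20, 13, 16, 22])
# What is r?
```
Call trace:
sum_rec(seq=[11, 20, 13, 16, 22])
  sum_rec(seq=[20, 13, 16, 22])
    sum_rec(seq=[13, 16, 22])
      sum_rec(seq=[16, 22])
        sum_rec(seq=[22])
          sum_rec(seq=[])
          -> return 0
        -> return 22
      -> return 38
    -> return 51
  -> return 71
-> return 82

Final answer: 82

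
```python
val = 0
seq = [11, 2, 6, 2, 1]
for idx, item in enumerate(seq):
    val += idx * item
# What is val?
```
Trace:
  val=0
  val=0, idx=0, item=11
  val=2, idx=1, item=2
  val=14, idx=2, item=6
  val=20, idx=3, item=2
  val=24, idx=4, item=1

Final answer: 24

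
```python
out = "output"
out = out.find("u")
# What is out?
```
Trace:
  out='output'
  out=1

Final answer: 1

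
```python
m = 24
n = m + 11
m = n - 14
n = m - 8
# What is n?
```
Trace:
  m=24
  m=24, n=35
  m=21, n=35
  m=21, n=13

Final answer: 13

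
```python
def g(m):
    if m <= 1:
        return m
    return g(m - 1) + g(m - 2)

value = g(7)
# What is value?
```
Call trace (a repeated sub-call is expanded the first time; later identical calls just restate its return value):
g(m=7)
  g(m=6)
    g(m=5)
      g(m=4)
        g(m=3)
          g(m=2)
            g(m=1)
            -> return 1
            g(m=0)
            -> return 0
          -> return 1
          g(m=1)
          -> return 1
        -> return 2
        g(m=2) -> return 1  (same call as traced above)
      -> return 3
      g(m=3) -> return 2  (same call as traced above)
    -> return 5
    g(m=4) -> return 3  (same call as traced above)
  -> return 8
  g(m=5) -> return 5  (same call as traced above)
-> return 13

Final answer: 13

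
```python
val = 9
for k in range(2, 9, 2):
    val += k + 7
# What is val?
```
Trace:
  val=9
  val=18, k=2
  val=29, k=4
  val=42, k=6
  val=57, k=8

Final answer: 57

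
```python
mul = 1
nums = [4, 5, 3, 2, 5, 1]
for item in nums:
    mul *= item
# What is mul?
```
Trace:
  mul=1
  mul=4, item=4
  mul=20, item=5
  mul=60, item=3
  mul=120, item=2
  mul=600, item=5
  mul=600, item=1

Final answer: 600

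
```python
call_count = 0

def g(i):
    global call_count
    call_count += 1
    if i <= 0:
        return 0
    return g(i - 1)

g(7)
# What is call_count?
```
Call trace:
g(i=7)
  g(i=6)
    g(i=5)
      g(i=4)
        g(i=3)
          g(i=2)
            g(i=1)
              g(i=0)
              -> return 0
            -> return 0
          -> return 0
        -> return 0
      -> return 0
    -> return 0
  -> return 0
-> return 0

call_count is incremented once per call. g is entered once for each i = 7, 6, 5, 4, 3, 2, 1, 0 (the i <= 0 call returns without recursing), i.e. 7 + 1 calls.
call_count = 8

Final answer: 8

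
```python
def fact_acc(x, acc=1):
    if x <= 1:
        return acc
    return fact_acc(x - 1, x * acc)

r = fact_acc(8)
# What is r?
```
Call trace:
fact_acc(x=8, acc=1)
  fact_acc(x=7, acc=8)
    fact_acc(x=6, acc=56)
      fact_acc(x=5, acc=336)
        fact_acc(x=4, acc=1680)
          fact_acc(x=3, acc=6720)
            fact_acc(x=2, acc=20160)
              fact_acc(x=1, acc=40320)
              -> return 40320
            -> return 40320
          -> return 40320
        -> return 40320
      -> return 40320
    -> return 40320
  -> return 40320
-> return 40320

Final answer: 40320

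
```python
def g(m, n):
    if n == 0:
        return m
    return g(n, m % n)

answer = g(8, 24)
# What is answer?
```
Call trace:
g(m=8, n=24)
  g(m=24, n=8)
    g(m=8, n=0)
    -> return 8
  -> return 8
-> return 8

Final answer: 8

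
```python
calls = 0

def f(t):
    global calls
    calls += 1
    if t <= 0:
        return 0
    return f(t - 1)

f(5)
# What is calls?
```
Call trace:
f(t=5)
  f(t=4)
    f(t=3)
      f(t=2)
        f(t=1)
          f(t=0)
          -> return 0
        -> return 0
      -> return 0
    -> return 0
  -> return 0
-> return 0

calls is incremented once per call. f is entered once for each t = 5, 4, 3, 2, 1, 0 (the t <= 0 call returns without recursing), i.e. 5 + 1 calls.
calls = 6

Final answer: 6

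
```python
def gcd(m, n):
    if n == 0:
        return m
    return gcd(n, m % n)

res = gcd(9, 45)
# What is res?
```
Call trace:
gcd(m=9, n=45)
  gcd(m=45, n=9)
    gcd(m=9, n=0)
    -> return 9
  -> return 9
-> return 9

Final answer: 9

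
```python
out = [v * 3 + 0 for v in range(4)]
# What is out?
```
Trace:
  v=0
  v=1
  v=2
  v=3
  out=[0, 3, 6, 9]

Final answer: [0, 3, 6, 9]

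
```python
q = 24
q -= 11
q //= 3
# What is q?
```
Trace:
  q=24
  q=13
  q=4

Final answer: 4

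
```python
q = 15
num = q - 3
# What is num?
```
Trace:
  q=15
  q=15, num=12

Final answer: 12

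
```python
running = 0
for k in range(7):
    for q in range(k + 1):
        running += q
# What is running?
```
Trace:
  running=0
  running=0, k=0, q=0
  running=0, k=1, q=0
  running=1, k=1, q=1
  running=1, k=2, q=0
  running=2, k=2, q=1
  running=4, k=2, q=2
  running=4, k=3, q=0
  running=5, k=3, q=1
  running=7, k=3, q=2
  running=10, k=3, q=3
  running=10, k=4, q=0
  running=11, k=4, q=1
  running=13, k=4, q=2
  running=16, k=4, q=3
  running=20, k=4, q=4
  running=20, k=5, q=0
  running=21, k=5, q=1
  running=23, k=5, q=2
  running=26, k=5, q=3
  running=30, k=5, q=4
  running=35, k=5, q=5
  running=35, k=6, q=0
  running=36, k=6, q=1
  running=38, k=6, q=2
  running=41, k=6, q=3
  running=45, k=6, q=4
  running=50, k=6, q=5
  running=56, k=6, q=6

Final answer: 56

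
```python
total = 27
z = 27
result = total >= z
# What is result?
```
Trace:
  total=27
  total=27, z=27
  total=27, z=27, result=True

Final answer: True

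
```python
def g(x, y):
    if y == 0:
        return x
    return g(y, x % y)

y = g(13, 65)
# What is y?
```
Call trace:
g(x=13, y=65)
  g(x=65, y=13)
    g(x=13, y=0)
    -> return 13
  -> return 13
-> return 13

Final answer: 13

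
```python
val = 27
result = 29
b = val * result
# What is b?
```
Trace:
  val=27
  val=27, result=29
  val=27, result=29, b=783

Final answer: 783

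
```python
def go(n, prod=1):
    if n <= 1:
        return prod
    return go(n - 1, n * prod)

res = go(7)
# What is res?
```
Call trace:
go(n=7, prod=1)
  go(n=6, prod=7)
    go(n=5, prod=42)
      go(n=4, prod=210)
        go(n=3, prod=840)
          go(n=2, prod=2520)
            go(n=1, prod=5040)
            -> return 5040
          -> return 5040
        -> return 5040
      -> return 5040
    -> return 5040
  -> return 5040
-> return 5040

Final answer: 5040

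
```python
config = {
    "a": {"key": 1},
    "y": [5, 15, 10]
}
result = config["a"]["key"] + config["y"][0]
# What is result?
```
Trace:
  config={'a': {'key': 1}, 'y': [5, 15, 10]}
  config={'a': {'key': 1}, 'y': [5, 15, 10]}, result=6

Final answer: 6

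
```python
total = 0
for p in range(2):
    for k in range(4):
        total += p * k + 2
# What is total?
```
Trace:
  total=0
  total=2, p=0, k=0
  total=4, p=0, k=1
  total=6, p=0, k=2
  total=8, p=0, k=3
  total=10, p=1, k=0
  total=13, p=1, k=1
  total=17, p=1, k=2
  total=22, p=1, k=3

Final answer: 22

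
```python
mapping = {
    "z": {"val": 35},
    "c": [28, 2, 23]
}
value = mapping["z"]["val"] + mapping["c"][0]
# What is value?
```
Trace:
  mapping={'z': {'val': 35}, 'c': [28, 2, 23]}
  mapping={'z': {'val': 35}, 'c': [28, 2, 23]}, value=63

Final answer: 63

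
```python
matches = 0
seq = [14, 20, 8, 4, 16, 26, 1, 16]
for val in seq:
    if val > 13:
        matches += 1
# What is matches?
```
Trace:
  matches=0
  matches=1, val=14
  matches=2, val=20
  matches=2, val=8
  matches=2, val=4
  matches=3, val=16
  matches=4, val=26
  matches=4, val=1
  matches=5, val=16

Final answer: 5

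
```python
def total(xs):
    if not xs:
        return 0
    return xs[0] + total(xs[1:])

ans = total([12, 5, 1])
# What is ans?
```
Call trace:
total(xs=[12, 5, 1])
  total(xs=[5, 1])
    total(xs=[1])
      total(xs=[])
      -> return 0
    -> return 1
  -> return 6
-> return 18

Final answer: 18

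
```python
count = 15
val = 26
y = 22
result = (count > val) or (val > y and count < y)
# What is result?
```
Trace:
  count=15
  count=15, val=26
  count=15, val=26, y=22
  count=15, val=26, y=22, result=True

Final answer: True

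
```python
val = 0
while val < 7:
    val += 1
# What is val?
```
Trace:
  val=0
  val=1
  val=2
  val=3
  val=4
  val=5
  val=6
  val=7

Final answer: 7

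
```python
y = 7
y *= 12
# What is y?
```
Trace:
  y=7
  y=84

Final answer: 84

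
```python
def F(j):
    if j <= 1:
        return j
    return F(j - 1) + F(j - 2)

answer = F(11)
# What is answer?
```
Call trace (a repeated sub-call is expanded the first time; later identical calls just restate its return value):
F(j=11)
  F(j=10)
    F(j=9)
      F(j=8)
        F(j=7)
          F(j=6)
            F(j=5)
              F(j=4)
                F(j=3)
                  F(j=2)
                    F(j=1)
                    -> return 1
                    F(j=0)
                    -> return 0
                  -> return 1
                  F(j=1)
                  -> return 1
                -> return 2
                F(j=2) -> return 1  (same call as traced above)
              -> return 3
              F(j=3) -> return 2  (same call as traced above)
            -> return 5
            F(j=4) -> return 3  (same call as traced above)
          -> return 8
          F(j=5) -> return 5  (same call as traced above)
        -> return 13
        F(j=6) -> return 8  (same call as traced above)
      -> return 21
      F(j=7) -> return 13  (same call as traced above)
    -> return 34
    F(j=8) -> return 21  (same call as traced above)
  -> return 55
  F(j=9) -> return 34  (same call as traced above)
-> return 89

Final answer: 89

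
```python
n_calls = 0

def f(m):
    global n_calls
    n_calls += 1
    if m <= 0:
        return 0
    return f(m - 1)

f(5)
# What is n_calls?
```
Call trace:
f(m=5)
  f(m=4)
    f(m=3)
      f(m=2)
        f(m=1)
          f(m=0)
          -> return 0
        -> return 0
      -> return 0
    -> return 0
  -> return 0
-> return 0

n_calls is incremented once per call. f is entered once for each m = 5, 4, 3, 2, 1, 0 (the m <= 0 call returns without recursing), i.e. 5 + 1 calls.
n_calls = 6

Final answer: 6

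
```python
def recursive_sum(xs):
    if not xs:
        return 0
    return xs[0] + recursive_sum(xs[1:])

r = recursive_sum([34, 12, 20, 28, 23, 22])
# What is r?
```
Call trace:
recursive_sum(xs=[34, 12, 20, 28, 23, 22])
  recursive_sum(xs=[12, 20, 28, 23, 22])
    recursive_sum(xs=[20, 28, 23, 22])
      recursive_sum(xs=[28, 23, 22])
        recursive_sum(xs=[23, 22])
          recursive_sum(xs=[22])
            recursive_sum(xs=[])
            -> return 0
          -> return 22
        -> return 45
      -> return 73
    -> return 93
  -> return 105
-> return 139

Final answer: 139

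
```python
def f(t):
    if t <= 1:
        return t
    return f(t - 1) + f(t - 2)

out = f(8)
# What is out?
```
Call trace (a repeated sub-call is expanded the first time; later identical calls just restate its return value):
f(t=8)
  f(t=7)
    f(t=6)
      f(t=5)
        f(t=4)
          f(t=3)
            f(t=2)
              f(t=1)
              -> return 1
              f(t=0)
              -> return 0
            -> return 1
            f(t=1)
            -> return 1
          -> return 2
          f(t=2) -> return 1  (same call as traced above)
        -> return 3
        f(t=3) -> return 2  (same call as traced above)
      -> return 5
      f(t=4) -> return 3  (same call as traced above)
    -> return 8
    f(t=5) -> return 5  (same call as traced above)
  -> return 13
  f(t=6) -> return 8  (same call as traced above)
-> return 21

Final answer: 21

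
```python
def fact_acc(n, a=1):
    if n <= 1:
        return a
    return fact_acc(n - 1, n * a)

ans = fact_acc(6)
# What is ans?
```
Call trace:
fact_acc(n=6, a=1)
  fact_acc(n=5, a=6)
    fact_acc(n=4, a=30)
      fact_acc(n=3, a=120)
        fact_acc(n=2, a=360)
          fact_acc(n=1, a=720)
          -> return 720
        -> return 720
      -> return 720
    -> return 720
  -> return 720
-> return 720

Final answer: 720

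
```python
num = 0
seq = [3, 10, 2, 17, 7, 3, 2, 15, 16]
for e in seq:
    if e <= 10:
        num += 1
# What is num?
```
Trace:
  num=0
  num=1, e=3
  num=2, e=10
  num=3, e=2
  num=3, e=17
  num=4, e=7
  num=5, e=3
  num=6, e=2
  num=6, e=15
  num=6, e=16

Final answer: 6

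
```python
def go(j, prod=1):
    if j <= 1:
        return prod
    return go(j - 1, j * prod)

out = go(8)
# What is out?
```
Call trace:
go(j=8, prod=1)
  go(j=7, prod=8)
    go(j=6, prod=56)
      go(j=5, prod=336)
        go(j=4, prod=1680)
          go(j=3, prod=6720)
            go(j=2, prod=20160)
              go(j=1, prod=40320)
              -> return 40320
            -> return 40320
          -> return 40320
        -> return 40320
      -> return 40320
    -> return 40320
  -> return 40320
-> return 40320

Final answer: 40320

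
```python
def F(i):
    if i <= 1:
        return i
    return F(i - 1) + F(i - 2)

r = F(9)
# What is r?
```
Call trace (a repeated sub-call is expanded the first time; later identical calls just restate its return value):
F(i=9)
  F(i=8)
    F(i=7)
      F(i=6)
        F(i=5)
          F(i=4)
            F(i=3)
              F(i=2)
                F(i=1)
                -> return 1
                F(i=0)
                -> return 0
              -> return 1
              F(i=1)
              -> return 1
            -> return 2
            F(i=2) -> return 1  (same call as traced above)
          -> return 3
          F(i=3) -> return 2  (same call as traced above)
        -> return 5
        F(i=4) -> return 3  (same call as traced above)
      -> return 8
      F(i=5) -> return 5  (same call as traced above)
    -> return 13
    F(i=6) -> return 8  (same call as traced above)
  -> return 21
  F(i=7) -> return 13  (same call as traced above)
-> return 34

Final answer: 34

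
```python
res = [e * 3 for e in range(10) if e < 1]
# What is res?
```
Trace:
  e=0
  e=1
  e=2
  e=3
  e=4
  e=5
  e=6
  e=7
  e=8
  e=9
  res=[0]

Final answer: [0]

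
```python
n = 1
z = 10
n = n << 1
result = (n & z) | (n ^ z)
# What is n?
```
Trace:
  n=1
  n=1, z=10
  n=2, z=10
  n=2, z=10, result=10

Final answer: 2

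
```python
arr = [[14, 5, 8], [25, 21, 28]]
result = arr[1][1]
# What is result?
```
Trace:
  arr=[[14, 5, 8], [25, 21, 28]]
  arr=[[14, 5, 8], [25, 21, 28]], result=21

Final answer: 21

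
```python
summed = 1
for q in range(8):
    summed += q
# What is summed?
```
Trace:
  summed=1
  summed=1, q=0
  summed=2, q=1
  summed=4, q=2
  summed=7, q=3
  summed=11, q=4
  summed=16, q=5
  summed=22, q=6
  summed=29, q=7

Final answer: 29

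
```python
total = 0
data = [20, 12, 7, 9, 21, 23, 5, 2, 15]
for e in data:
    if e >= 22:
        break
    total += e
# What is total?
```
Trace:
  total=0
  total=20, e=20
  total=32, e=12
  total=39, e=7
  total=48, e=9
  total=69, e=21
  total=69, e=23

Final answer: 69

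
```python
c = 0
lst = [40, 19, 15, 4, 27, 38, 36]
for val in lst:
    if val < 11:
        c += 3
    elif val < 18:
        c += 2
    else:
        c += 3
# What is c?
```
Trace:
  c=0
  c=3, val=40
  c=6, val=19
  c=8, val=15
  c=11, val=4
  c=14, val=27
  c=17, val=38
  c=20, val=36

Final answer: 20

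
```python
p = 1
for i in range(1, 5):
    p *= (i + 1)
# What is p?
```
Trace:
  p=1
  p=2, i=1
  p=6, i=2
  p=24, i=3
  p=120, i=4

Final answer: 120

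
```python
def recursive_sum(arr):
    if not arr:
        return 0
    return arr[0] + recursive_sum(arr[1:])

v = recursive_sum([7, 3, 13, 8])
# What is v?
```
Call trace:
recursive_sum(arr=[7, 3, 13, 8])
  recursive_sum(arr=[3, 13, 8])
    recursive_sum(arr=[13, 8])
      recursive_sum(arr=[8])
        recursive_sum(arr=[])
        -> return 0
      -> return 8
    -> return 21
  -> return 24
-> return 31

Final answer: 31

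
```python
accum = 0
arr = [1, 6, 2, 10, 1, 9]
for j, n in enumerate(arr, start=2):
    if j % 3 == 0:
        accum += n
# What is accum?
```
Trace:
  accum=0
  accum=0, j=2, n=1
  accum=6, j=3, n=6
  accum=6, j=4, n=2
  accum=6, j=5, n=10
  accum=7, j=6, n=1
  accum=7, j=7, n=9

Final answer: 7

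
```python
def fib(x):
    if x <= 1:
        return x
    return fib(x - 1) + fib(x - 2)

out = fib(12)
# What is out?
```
Call trace (a repeated sub-call is expanded the first time; later identical calls just restate its return value):
fib(x=12)
  fib(x=11)
    fib(x=10)
      fib(x=9)
        fib(x=8)
          fib(x=7)
            fib(x=6)
              fib(x=5)
                fib(x=4)
                  fib(x=3)
                    fib(x=2)
                      fib(x=1)
                      -> return 1
                      fib(x=0)
                      -> return 0
                    -> return 1
                    fib(x=1)
                    -> return 1
                  -> return 2
                  fib(x=2) -> return 1  (same call as traced above)
                -> return 3
                fib(x=3) -> return 2  (same call as traced above)
              -> return 5
              fib(x=4) -> return 3  (same call as traced above)
            -> return 8
            fib(x=5) -> return 5  (same call as traced above)
          -> return 13
          fib(x=6) -> return 8  (same call as traced above)
        -> return 21
        fib(x=7) -> return 13  (same call as traced above)
      -> return 34
      fib(x=8) -> return 21  (same call as traced above)
    -> return 55
    fib(x=9) -> return 34  (same call as traced above)
  -> return 89
  fib(x=10) -> return 55  (same call as traced above)
-> return 144

Final answer: 144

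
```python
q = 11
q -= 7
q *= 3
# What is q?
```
Trace:
  q=11
  q=4
  q=12

Final answer: 12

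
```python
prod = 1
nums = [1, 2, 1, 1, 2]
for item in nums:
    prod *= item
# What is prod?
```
Trace:
  prod=1
  prod=1, item=1
  prod=2, item=2
  prod=2, item=1
  prod=2, item=1
  prod=4, item=2

Final answer: 4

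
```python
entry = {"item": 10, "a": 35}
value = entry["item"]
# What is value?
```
Trace:
  entry={'item': 10, 'a': 35}
  entry={'item': 10, 'a': 35}, value=10

Final answer: 10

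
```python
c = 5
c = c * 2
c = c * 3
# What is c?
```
Trace:
  c=5
  c=10
  c=30

Final answer: 30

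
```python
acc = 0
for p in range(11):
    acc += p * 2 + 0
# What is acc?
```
Trace:
  acc=0
  acc=0, p=0
  acc=2, p=1
  acc=6, p=2
  acc=12, p=3
  acc=20, p=4
  acc=30, p=5
  acc=42, p=6
  acc=56, p=7
  acc=72, p=8
  acc=90, p=9
  acc=110, p=10

Final answer: 110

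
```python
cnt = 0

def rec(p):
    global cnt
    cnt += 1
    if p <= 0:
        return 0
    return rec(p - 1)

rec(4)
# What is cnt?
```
Call trace:
rec(p=4)
  rec(p=3)
    rec(p=2)
      rec(p=1)
        rec(p=0)
        -> return 0
      -> return 0
    -> return 0
  -> return 0
-> return 0

cnt is incremented once per call. rec is entered once for each p = 4, 3, 2, 1, 0 (the p <= 0 call returns without recursing), i.e. 4 + 1 calls.
cnt = 5

Final answer: 5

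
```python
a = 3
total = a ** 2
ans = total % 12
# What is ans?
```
Trace:
  a=3
  a=3, total=9
  a=3, total=9, ans=9

Final answer: 9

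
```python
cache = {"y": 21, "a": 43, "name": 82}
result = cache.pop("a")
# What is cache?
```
Trace:
  cache={'y': 21, 'a': 43, 'name': 82}
  cache={'y': 21, 'name': 82}, result=43

Final answer: {'y': 21, 'name': 82}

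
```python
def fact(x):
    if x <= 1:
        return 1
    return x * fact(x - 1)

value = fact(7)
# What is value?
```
Call trace:
fact(x=7)
  fact(x=6)
    fact(x=5)
      fact(x=4)
        fact(x=3)
          fact(x=2)
            fact(x=1)
            -> return 1
          -> return 2
        -> return 6
      -> return 24
    -> return 120
  -> return 720
-> return 5040

Final answer: 5040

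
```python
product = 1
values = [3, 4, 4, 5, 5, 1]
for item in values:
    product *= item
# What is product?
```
Trace:
  product=1
  product=3, item=3
  product=12, item=4
  product=48, item=4
  product=240, item=5
  product=1200, item=5
  product=1200, item=1

Final answer: 1200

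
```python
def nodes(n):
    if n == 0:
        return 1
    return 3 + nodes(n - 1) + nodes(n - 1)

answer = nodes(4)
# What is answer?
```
Call trace (a repeated sub-call is expanded the first time; later identical calls just restate its return value):
nodes(n=4)
  nodes(n=3)
    nodes(n=2)
      nodes(n=1)
        nodes(n=0)
        -> return 1
        nodes(n=0)
        -> return 1
      -> return 5
      nodes(n=1) -> return 5  (same call as traced above)
    -> return 13
    nodes(n=2) -> return 13  (same call as traced above)
  -> return 29
  nodes(n=3) -> return 29  (same call as traced above)
-> return 61

Final answer: 61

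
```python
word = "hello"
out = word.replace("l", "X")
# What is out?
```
Trace:
  word='hello'
  word='hello', out='heXXo'

Final answer: 'heXXo'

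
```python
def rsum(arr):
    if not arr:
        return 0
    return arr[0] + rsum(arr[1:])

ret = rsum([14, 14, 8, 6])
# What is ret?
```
Call trace:
rsum(arr=[14, 14, 8, 6])
  rsum(arr=[14, 8, 6])
    rsum(arr=[8, 6])
      rsum(arr=[6])
        rsum(arr=[])
        -> return 0
      -> return 6
    -> return 14
  -> return 28
-> return 42

Final answer: 42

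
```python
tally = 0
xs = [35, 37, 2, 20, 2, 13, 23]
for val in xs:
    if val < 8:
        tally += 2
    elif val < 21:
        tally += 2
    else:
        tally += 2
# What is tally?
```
Trace:
  tally=0
  tally=2, val=35
  tally=4, val=37
  tally=6, val=2
  tally=8, val=20
  tally=10, val=2
  tally=12, val=13
  tally=14, val=23

Final answer: 14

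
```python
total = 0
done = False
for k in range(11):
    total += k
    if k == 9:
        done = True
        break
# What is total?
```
Trace:
  total=0
  total=0, done=False
  total=0, done=False, k=0
  total=1, done=False, k=1
  total=3, done=False, k=2
  total=6, done=False, k=3
  total=10, done=False, k=4
  total=15, done=False, k=5
  total=21, done=False, k=6
  total=28, done=False, k=7
  total=36, done=False, k=8
  total=45, done=True, k=9

Final answer: 45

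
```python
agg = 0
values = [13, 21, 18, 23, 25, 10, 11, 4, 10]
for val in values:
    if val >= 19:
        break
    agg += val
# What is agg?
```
Trace:
  agg=0
  agg=13, val=13
  agg=13, val=21

Final answer: 13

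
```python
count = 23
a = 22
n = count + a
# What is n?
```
Trace:
  count=23
  count=23, a=22
  count=23, a=22, n=45

Final answer: 45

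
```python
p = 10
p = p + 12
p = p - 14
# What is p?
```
Trace:
  p=10
  p=22
  p=8

Final answer: 8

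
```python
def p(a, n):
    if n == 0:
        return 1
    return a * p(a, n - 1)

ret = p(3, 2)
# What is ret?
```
Call trace:
p(a=3, n=2)
  p(a=3, n=1)
    p(a=3, n=0)
    -> return 1
  -> return 3
-> return 9

Final answer: 9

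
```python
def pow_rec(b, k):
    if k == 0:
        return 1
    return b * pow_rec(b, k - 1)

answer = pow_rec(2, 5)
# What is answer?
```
Call trace:
pow_rec(b=2, k=5)
  pow_rec(b=2, k=4)
    pow_rec(b=2, k=3)
      pow_rec(b=2, k=2)
        pow_rec(b=2, k=1)
          pow_rec(b=2, k=0)
          -> return 1
        -> return 2
      -> return 4
    -> return 8
  -> return 16
-> return 32

Final answer: 32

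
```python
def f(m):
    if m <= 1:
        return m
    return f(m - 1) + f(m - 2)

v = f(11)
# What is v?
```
Call trace (a repeated sub-call is expanded the first time; later identical calls just restate its return value):
f(m=11)
  f(m=10)
    f(m=9)
      f(m=8)
        f(m=7)
          f(m=6)
            f(m=5)
              f(m=4)
                f(m=3)
                  f(m=2)
                    f(m=1)
                    -> return 1
                    f(m=0)
                    -> return 0
                  -> return 1
                  f(m=1)
                  -> return 1
                -> return 2
                f(m=2) -> return 1  (same call as traced above)
              -> return 3
              f(m=3) -> return 2  (same call as traced above)
            -> return 5
            f(m=4) -> return 3  (same call as traced above)
          -> return 8
          f(m=5) -> return 5  (same call as traced above)
        -> return 13
        f(m=6) -> return 8  (same call as traced above)
      -> return 21
      f(m=7) -> return 13  (same call as traced above)
    -> return 34
    f(m=8) -> return 21  (same call as traced above)
  -> return 55
  f(m=9) -> return 34  (same call as traced above)
-> return 89

Final answer: 89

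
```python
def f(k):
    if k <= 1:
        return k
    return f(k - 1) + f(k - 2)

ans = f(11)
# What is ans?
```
Call trace (a repeated sub-call is expanded the first time; later identical calls just restate its return value):
f(k=11)
  f(k=10)
    f(k=9)
      f(k=8)
        f(k=7)
          f(k=6)
            f(k=5)
              f(k=4)
                f(k=3)
                  f(k=2)
                    f(k=1)
                    -> return 1
                    f(k=0)
                    -> return 0
                  -> return 1
                  f(k=1)
                  -> return 1
                -> return 2
                f(k=2) -> return 1  (same call as traced above)
              -> return 3
              f(k=3) -> return 2  (same call as traced above)
            -> return 5
            f(k=4) -> return 3  (same call as traced above)
          -> return 8
          f(k=5) -> return 5  (same call as traced above)
        -> return 13
        f(k=6) -> return 8  (same call as traced above)
      -> return 21
      f(k=7) -> return 13  (same call as traced above)
    -> return 34
    f(k=8) -> return 21  (same call as traced above)
  -> return 55
  f(k=9) -> return 34  (same call as traced above)
-> return 89

Final answer: 89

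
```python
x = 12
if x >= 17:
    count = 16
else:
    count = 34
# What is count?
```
Trace:
  x=12
  x=12, count=34

Final answer: 34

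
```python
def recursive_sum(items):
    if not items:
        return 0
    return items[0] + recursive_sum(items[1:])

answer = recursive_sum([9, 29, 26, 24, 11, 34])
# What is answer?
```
Call trace:
recursive_sum(items=[9, 29, 26, 24, 11, 34])
  recursive_sum(items=[29, 26, 24, 11, 34])
    recursive_sum(items=[26, 24, 11, 34])
      recursive_sum(items=[24, 11, 34])
        recursive_sum(items=[11, 34])
          recursive_sum(items=[34])
            recursive_sum(items=[])
            -> return 0
          -> return 34
        -> return 45
      -> return 69
    -> return 95
  -> return 124
-> return 133

Final answer: 133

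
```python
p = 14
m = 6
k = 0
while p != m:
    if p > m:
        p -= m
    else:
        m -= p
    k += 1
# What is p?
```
Trace:
  p=14
  p=14, m=6
  p=14, m=6, k=0
  p=8, m=6, k=1
  p=2, m=6, k=2
  p=2, m=4, k=3
  p=2, m=2, k=4

Final answer: 2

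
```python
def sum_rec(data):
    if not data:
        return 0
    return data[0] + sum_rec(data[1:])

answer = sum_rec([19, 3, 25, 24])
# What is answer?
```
Call trace:
sum_rec(data=[19, 3, 25, 24])
  sum_rec(data=[3, 25, 24])
    sum_rec(data=[25, 24])
      sum_rec(data=[24])
        sum_rec(data=[])
        -> return 0
      -> return 24
    -> return 49
  -> return 52
-> return 71

Final answer: 71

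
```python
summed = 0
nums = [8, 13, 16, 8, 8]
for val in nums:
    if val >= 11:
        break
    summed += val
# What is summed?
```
Trace:
  summed=0
  summed=8, val=8
  summed=8, val=13

Final answer: 8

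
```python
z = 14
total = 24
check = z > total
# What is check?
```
Trace:
  z=14
  z=14, total=24
  z=14, total=24, check=False

Final answer: False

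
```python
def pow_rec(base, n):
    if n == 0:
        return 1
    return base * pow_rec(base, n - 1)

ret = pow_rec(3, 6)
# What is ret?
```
Call trace:
pow_rec(base=3, n=6)
  pow_rec(base=3, n=5)
    pow_rec(base=3, n=4)
      pow_rec(base=3, n=3)
        pow_rec(base=3, n=2)
          pow_rec(base=3, n=1)
            pow_rec(base=3, n=0)
            -> return 1
          -> return 3
        -> return 9
      -> return 27
    -> return 81
  -> return 243
-> return 729

Final answer: 729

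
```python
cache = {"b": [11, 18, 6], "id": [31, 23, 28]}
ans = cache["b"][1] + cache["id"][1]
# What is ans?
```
Trace:
  cache={'b': [11, 18, 6], 'id': [31, 23, 28]}
  cache={'b': [11, 18, 6], 'id': [31, 23, 28]}, ans=41

Final answer: 41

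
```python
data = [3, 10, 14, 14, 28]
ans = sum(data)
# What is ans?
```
Trace:
  data=[3, 10, 14, 14, 28]
  data=[3, 10, 14, 14, 28], ans=69

Final answer: 69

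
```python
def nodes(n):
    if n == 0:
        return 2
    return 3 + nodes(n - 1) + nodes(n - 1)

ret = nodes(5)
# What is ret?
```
Call trace (a repeated sub-call is expanded the first time; later identical calls just restate its return value):
nodes(n=5)
  nodes(n=4)
    nodes(n=3)
      nodes(n=2)
        nodes(n=1)
          nodes(n=0)
          -> return 2
          nodes(n=0)
          -> return 2
        -> return 7
        nodes(n=1) -> return 7  (same call as traced above)
      -> return 17
      nodes(n=2) -> return 17  (same call as traced above)
    -> return 37
    nodes(n=3) -> return 37  (same call as traced above)
  -> return 77
  nodes(n=4) -> return 77  (same call as traced above)
-> return 157

Final answer: 157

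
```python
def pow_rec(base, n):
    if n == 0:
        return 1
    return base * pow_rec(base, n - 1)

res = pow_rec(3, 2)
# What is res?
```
Call trace:
pow_rec(base=3, n=2)
  pow_rec(base=3, n=1)
    pow_rec(base=3, n=0)
    -> return 1
  -> return 3
-> return 9

Final answer: 9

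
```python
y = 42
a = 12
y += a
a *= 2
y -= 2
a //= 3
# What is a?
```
Trace:
  y=42
  y=42, a=12
  y=54, a=12
  y=54, a=24
  y=52, a=24
  y=52, a=8

Final answer: 8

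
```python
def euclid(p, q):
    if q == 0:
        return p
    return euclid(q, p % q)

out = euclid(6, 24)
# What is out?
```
Call trace:
euclid(p=6, q=24)
  euclid(p=24, q=6)
    euclid(p=6, q=0)
    -> return 6
  -> return 6
-> return 6

Final answer: 6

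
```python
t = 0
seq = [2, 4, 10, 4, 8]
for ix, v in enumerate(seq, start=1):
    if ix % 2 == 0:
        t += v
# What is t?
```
Trace:
  t=0
  t=0, ix=1, v=2
  t=4, ix=2, v=4
  t=4, ix=3, v=10
  t=8, ix=4, v=4
  t=8, ix=5, v=8

Final answer: 8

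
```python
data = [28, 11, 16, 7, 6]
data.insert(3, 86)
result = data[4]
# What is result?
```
Trace:
  data=[28, 11, 16, 7, 6]
  data=[28, 11, 16, 86, 7, 6]
  data=[28, 11, 16, 86, 7, 6], result=7

Final answer: 7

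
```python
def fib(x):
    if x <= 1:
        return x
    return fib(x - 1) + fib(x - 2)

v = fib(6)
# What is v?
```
Call trace (a repeated sub-call is expanded the first time; later identical calls just restate its return value):
fib(x=6)
  fib(x=5)
    fib(x=4)
      fib(x=3)
        fib(x=2)
          fib(x=1)
          -> return 1
          fib(x=0)
          -> return 0
        -> return 1
        fib(x=1)
        -> return 1
      -> return 2
      fib(x=2) -> return 1  (same call as traced above)
    -> return 3
    fib(x=3) -> return 2  (same call as traced above)
  -> return 5
  fib(x=4) -> return 3  (same call as traced above)
-> return 8

Final answer: 8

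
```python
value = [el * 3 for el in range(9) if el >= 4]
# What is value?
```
Trace:
  el=0
  el=1
  el=2
  el=3
  el=4
  el=5
  el=6
  el=7
  el=8
  value=[12, 15, 18, 21, 24]

Final answer: [12, 15, 18, 21, 24]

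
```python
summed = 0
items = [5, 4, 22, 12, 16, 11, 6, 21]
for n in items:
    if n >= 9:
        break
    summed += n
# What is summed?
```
Trace:
  summed=0
  summed=5, n=5
  summed=9, n=4
  summed=9, n=22

Final answer: 9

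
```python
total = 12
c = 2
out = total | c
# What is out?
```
Trace:
  total=12
  total=12, c=2
  total=12, c=2, out=14

Final answer: 14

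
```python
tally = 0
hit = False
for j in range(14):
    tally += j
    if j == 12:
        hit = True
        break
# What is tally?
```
Trace:
  tally=0
  tally=0, hit=False
  tally=0, hit=False, j=0
  tally=1, hit=False, j=1
  tally=3, hit=False, j=2
  tally=6, hit=False, j=3
  tally=10, hit=False, j=4
  tally=15, hit=False, j=5
  tally=21, hit=False, j=6
  tally=28, hit=False, j=7
  tally=36, hit=False, j=8
  tally=45, hit=False, j=9
  tally=55, hit=False, j=10
  tally=66, hit=False, j=11
  tally=78, hit=True, j=12

Final answer: 78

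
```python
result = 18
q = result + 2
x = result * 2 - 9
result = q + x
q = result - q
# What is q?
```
Trace:
  result=18
  result=18, q=20
  result=18, q=20, x=27
  result=47, q=20, x=27
  result=47, q=27, x=27

Final answer: 27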